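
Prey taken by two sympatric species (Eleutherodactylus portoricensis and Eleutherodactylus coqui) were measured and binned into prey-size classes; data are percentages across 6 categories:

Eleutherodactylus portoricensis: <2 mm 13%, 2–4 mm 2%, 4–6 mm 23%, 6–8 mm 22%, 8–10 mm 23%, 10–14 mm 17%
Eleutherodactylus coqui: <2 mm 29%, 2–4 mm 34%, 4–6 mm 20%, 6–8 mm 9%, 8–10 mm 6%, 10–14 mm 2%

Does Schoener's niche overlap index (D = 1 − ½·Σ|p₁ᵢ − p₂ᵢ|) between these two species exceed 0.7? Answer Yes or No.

No

Convert percentages to proportions (divide by 100).
Σ|p₁ᵢ − p₂ᵢ| = 0.16 + 0.32 + 0.03 + 0.13 + 0.17 + 0.15 = 0.96
D = 1 − ½ × 0.96 = 1 − 0.480 = 0.5200
D = 0.5200 < 0.7 → No.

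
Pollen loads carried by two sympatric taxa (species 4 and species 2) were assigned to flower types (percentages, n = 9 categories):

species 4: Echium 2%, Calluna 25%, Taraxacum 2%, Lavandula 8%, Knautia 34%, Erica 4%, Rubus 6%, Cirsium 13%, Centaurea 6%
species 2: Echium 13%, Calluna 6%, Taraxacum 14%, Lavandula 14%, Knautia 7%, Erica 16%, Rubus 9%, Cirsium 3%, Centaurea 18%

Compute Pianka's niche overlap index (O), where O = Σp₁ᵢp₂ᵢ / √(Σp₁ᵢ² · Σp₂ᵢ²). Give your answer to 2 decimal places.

Convert percentages to proportions (divide by 100).
Σ p₁ᵢp₂ᵢ = 0.0026 + 0.0150 + 0.0028 + 0.0112 + 0.0238 + 0.0064 + 0.0054 + 0.0039 + 0.0108 = 0.0819
Σp_1ᵢ² = 0.02² + 0.25² + 0.02² + 0.08² + 0.34² + 0.04² + 0.06² + 0.13² + 0.06² = 0.0004 + 0.0625 + 0.0004 + 0.0064 + 0.1156 + 0.0016 + 0.0036 + 0.0169 + 0.0036 = 0.2110
Σp_2ᵢ² = 0.13² + 0.06² + 0.14² + 0.14² + 0.07² + 0.16² + 0.09² + 0.03² + 0.18² = 0.0169 + 0.0036 + 0.0196 + 0.0196 + 0.0049 + 0.0256 + 0.0081 + 0.0009 + 0.0324 = 0.1316
O = 0.0819 / √(0.2110 × 0.1316) = 0.0819 / 0.16664 = 0.4915

0.49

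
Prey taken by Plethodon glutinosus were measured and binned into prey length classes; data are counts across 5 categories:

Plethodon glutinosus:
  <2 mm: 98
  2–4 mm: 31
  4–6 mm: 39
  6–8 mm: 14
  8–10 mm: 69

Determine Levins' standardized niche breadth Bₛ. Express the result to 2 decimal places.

0.67

Proportions for Plethodon glutinosus (n=251): 98/251=0.3904, 31/251=0.1235, 39/251=0.1554, 14/251=0.0558, 69/251=0.2749
Σpᵢ² = 0.3904² + 0.1235² + 0.1554² + 0.0558² + 0.2749² = 0.152412 + 0.015252 + 0.024149 + 0.003114 + 0.075570 = 0.270497
B = 1 / 0.270497 = 3.6969
Bₛ = (B − 1)/(n − 1) = (3.6969 − 1)/(5 − 1) = 2.6969/4 = 0.6742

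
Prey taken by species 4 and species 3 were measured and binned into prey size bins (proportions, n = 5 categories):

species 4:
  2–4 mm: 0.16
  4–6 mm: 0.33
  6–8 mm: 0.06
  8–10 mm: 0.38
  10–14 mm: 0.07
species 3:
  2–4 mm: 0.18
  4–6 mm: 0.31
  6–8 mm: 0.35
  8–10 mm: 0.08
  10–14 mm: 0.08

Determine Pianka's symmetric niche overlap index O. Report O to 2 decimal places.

Σ p₁ᵢp₂ᵢ = 0.0288 + 0.1023 + 0.0210 + 0.0304 + 0.0056 = 0.1881
Σp_1ᵢ² = 0.16² + 0.33² + 0.06² + 0.38² + 0.07² = 0.0256 + 0.1089 + 0.0036 + 0.1444 + 0.0049 = 0.2874
Σp_2ᵢ² = 0.18² + 0.31² + 0.35² + 0.08² + 0.08² = 0.0324 + 0.0961 + 0.1225 + 0.0064 + 0.0064 = 0.2638
O = 0.1881 / √(0.2874 × 0.2638) = 0.1881 / 0.27535 = 0.6831

0.68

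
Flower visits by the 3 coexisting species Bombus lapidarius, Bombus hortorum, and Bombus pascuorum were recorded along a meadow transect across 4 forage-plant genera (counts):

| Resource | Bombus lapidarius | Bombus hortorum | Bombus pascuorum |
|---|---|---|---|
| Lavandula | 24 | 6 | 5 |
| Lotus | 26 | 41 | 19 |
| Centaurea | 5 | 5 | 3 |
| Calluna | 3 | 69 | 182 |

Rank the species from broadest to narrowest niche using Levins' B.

Bombus lapidarius > Bombus hortorum > Bombus pascuorum

Proportions for Bombus lapidarius (n=58): 24/58=0.4138, 26/58=0.4483, 5/58=0.0862, 3/58=0.0517
Proportions for Bombus hortorum (n=121): 6/121=0.0496, 41/121=0.3388, 5/121=0.0413, 69/121=0.5702
Proportions for Bombus pascuorum (n=209): 5/209=0.0239, 19/209=0.0909, 3/209=0.0144, 182/209=0.8708
Σp_lapiᵢ² = 0.4138² + 0.4483² + 0.0862² + 0.0517² = 0.171230 + 0.200973 + 0.007430 + 0.002673 = 0.382306
B_lapi = 1 / 0.382306 = 2.6157
Σp_hortᵢ² = 0.0496² + 0.3388² + 0.0413² + 0.5702² = 0.002460 + 0.114785 + 0.001706 + 0.325128 = 0.444079
B_hort = 1 / 0.444079 = 2.2519
Σp_pascᵢ² = 0.0239² + 0.0909² + 0.0144² + 0.8708² = 0.000571 + 0.008263 + 0.000207 + 0.758293 = 0.767334
B_pasc = 1 / 0.767334 = 1.3032
Ranking by B (broadest → narrowest): Bombus lapidarius (2.62) > Bombus hortorum (2.25) > Bombus pascuorum (1.30)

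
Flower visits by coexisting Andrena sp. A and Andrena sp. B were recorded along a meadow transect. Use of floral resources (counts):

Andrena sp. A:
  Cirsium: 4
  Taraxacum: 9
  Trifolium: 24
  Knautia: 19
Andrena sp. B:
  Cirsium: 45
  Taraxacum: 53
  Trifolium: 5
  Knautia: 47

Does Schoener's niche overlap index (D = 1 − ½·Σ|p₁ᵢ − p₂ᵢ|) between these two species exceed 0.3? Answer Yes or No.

Yes

Proportions for Andrena sp. A (n=56): 4/56=0.0714, 9/56=0.1607, 24/56=0.4286, 19/56=0.3393
Proportions for Andrena sp. B (n=150): 45/150=0.3000, 53/150=0.3533, 5/150=0.0333, 47/150=0.3133
Σ|p₁ᵢ − p₂ᵢ| = 0.2286 + 0.1926 + 0.3953 + 0.0260 = 0.8425
D = 1 − ½ × 0.8425 = 1 − 0.42125 = 0.57875
D = 0.57875 > 0.3 → Yes.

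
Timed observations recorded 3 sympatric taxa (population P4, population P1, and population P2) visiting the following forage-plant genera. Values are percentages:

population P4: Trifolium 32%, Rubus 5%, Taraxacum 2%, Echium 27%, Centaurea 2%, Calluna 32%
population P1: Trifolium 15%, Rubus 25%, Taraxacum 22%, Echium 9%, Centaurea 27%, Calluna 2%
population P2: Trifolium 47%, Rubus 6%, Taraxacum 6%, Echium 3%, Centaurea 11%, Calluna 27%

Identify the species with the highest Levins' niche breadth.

population P1

Convert percentages to proportions (divide by 100).
Σp_P4ᵢ² = 0.32² + 0.05² + 0.02² + 0.27² + 0.02² + 0.32² = 0.1024 + 0.0025 + 0.0004 + 0.0729 + 0.0004 + 0.1024 = 0.2810
B_P4 = 1 / 0.2810 = 3.5587
Σp_P1ᵢ² = 0.15² + 0.25² + 0.22² + 0.09² + 0.27² + 0.02² = 0.0225 + 0.0625 + 0.0484 + 0.0081 + 0.0729 + 0.0004 = 0.2148
B_P1 = 1 / 0.2148 = 4.6555
Σp_P2ᵢ² = 0.47² + 0.06² + 0.06² + 0.03² + 0.11² + 0.27² = 0.2209 + 0.0036 + 0.0036 + 0.0009 + 0.0121 + 0.0729 = 0.3140
B_P2 = 1 / 0.3140 = 3.1847
Highest B → broadest niche (most generalist): population P1 (B = 4.66).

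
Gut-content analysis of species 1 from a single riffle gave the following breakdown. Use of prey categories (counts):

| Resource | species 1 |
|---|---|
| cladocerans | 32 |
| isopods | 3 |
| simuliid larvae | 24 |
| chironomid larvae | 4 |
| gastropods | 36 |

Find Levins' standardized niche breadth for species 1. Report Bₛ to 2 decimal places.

Proportions for species 1 (n=99): 32/99=0.3232, 3/99=0.0303, 24/99=0.2424, 4/99=0.0404, 36/99=0.3636
Σpᵢ² = 0.3232² + 0.0303² + 0.2424² + 0.0404² + 0.3636² = 0.104458 + 0.000918 + 0.058758 + 0.001632 + 0.132205 = 0.297971
B = 1 / 0.297971 = 3.3560
Bₛ = (B − 1)/(n − 1) = (3.3560 − 1)/(5 − 1) = 2.3560/4 = 0.5890

0.59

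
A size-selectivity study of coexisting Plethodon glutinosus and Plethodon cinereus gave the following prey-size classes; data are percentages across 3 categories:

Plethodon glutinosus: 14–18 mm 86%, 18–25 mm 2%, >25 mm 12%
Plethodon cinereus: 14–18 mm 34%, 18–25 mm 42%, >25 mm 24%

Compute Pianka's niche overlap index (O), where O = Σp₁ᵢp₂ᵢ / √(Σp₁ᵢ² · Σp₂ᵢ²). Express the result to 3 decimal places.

0.642

Convert percentages to proportions (divide by 100).
Σ p₁ᵢp₂ᵢ = 0.2924 + 0.0084 + 0.0288 = 0.3296
Σp_1ᵢ² = 0.86² + 0.02² + 0.12² = 0.7396 + 0.0004 + 0.0144 = 0.7544
Σp_2ᵢ² = 0.34² + 0.42² + 0.24² = 0.1156 + 0.1764 + 0.0576 = 0.3496
O = 0.3296 / √(0.7544 × 0.3496) = 0.3296 / 0.513555 = 0.64180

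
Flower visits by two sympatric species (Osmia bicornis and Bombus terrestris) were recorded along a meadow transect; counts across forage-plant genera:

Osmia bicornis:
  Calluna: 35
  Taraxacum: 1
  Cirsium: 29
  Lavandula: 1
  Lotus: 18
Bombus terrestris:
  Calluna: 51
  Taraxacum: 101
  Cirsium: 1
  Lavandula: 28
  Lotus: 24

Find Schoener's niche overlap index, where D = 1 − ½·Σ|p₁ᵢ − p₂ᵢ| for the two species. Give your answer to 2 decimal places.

Proportions for Osmia bicornis (n=84): 35/84=0.4167, 1/84=0.0119, 29/84=0.3452, 1/84=0.0119, 18/84=0.2143
Proportions for Bombus terrestris (n=205): 51/205=0.2488, 101/205=0.4927, 1/205=0.0049, 28/205=0.1366, 24/205=0.1171
Σ|p₁ᵢ − p₂ᵢ| = 0.1679 + 0.4808 + 0.3403 + 0.1247 + 0.0972 = 1.2109
D = 1 − ½ × 1.2109 = 1 − 0.60545 = 0.39455

0.39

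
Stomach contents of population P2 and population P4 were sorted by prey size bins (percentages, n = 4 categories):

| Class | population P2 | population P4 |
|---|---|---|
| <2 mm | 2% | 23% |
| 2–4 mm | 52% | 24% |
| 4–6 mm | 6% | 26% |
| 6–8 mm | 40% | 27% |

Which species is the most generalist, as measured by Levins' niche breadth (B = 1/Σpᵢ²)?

Convert percentages to proportions (divide by 100).
Σp_P2ᵢ² = 0.02² + 0.52² + 0.06² + 0.40² = 0.0004 + 0.2704 + 0.0036 + 0.1600 = 0.4344
B_P2 = 1 / 0.4344 = 2.3020
Σp_P4ᵢ² = 0.23² + 0.24² + 0.26² + 0.27² = 0.0529 + 0.0576 + 0.0676 + 0.0729 = 0.2510
B_P4 = 1 / 0.2510 = 3.9841
Highest B → broadest niche (most generalist): population P4 (B = 3.98).

population P4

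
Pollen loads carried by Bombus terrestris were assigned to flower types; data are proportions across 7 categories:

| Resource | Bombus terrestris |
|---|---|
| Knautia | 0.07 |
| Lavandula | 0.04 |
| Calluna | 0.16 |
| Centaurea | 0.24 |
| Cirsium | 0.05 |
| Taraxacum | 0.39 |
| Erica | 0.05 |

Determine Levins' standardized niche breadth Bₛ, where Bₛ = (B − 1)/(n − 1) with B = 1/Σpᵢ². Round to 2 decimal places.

0.51

Σpᵢ² = 0.07² + 0.04² + 0.16² + 0.24² + 0.05² + 0.39² + 0.05² = 0.0049 + 0.0016 + 0.0256 + 0.0576 + 0.0025 + 0.1521 + 0.0025 = 0.2468
B = 1 / 0.2468 = 4.0519
Bₛ = (B − 1)/(n − 1) = (4.0519 − 1)/(7 − 1) = 3.0519/6 = 0.5087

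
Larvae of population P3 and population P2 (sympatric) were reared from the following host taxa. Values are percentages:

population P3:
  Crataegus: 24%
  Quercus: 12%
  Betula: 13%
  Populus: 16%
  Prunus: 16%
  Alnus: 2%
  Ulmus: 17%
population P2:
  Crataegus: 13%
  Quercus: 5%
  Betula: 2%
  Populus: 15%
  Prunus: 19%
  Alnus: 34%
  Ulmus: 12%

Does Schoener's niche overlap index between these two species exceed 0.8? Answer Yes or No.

No

Convert percentages to proportions (divide by 100).
Σ|p₁ᵢ − p₂ᵢ| = 0.11 + 0.07 + 0.11 + 0.01 + 0.03 + 0.32 + 0.05 = 0.70
D = 1 − ½ × 0.70 = 1 − 0.350 = 0.6500
D = 0.6500 < 0.8 → No.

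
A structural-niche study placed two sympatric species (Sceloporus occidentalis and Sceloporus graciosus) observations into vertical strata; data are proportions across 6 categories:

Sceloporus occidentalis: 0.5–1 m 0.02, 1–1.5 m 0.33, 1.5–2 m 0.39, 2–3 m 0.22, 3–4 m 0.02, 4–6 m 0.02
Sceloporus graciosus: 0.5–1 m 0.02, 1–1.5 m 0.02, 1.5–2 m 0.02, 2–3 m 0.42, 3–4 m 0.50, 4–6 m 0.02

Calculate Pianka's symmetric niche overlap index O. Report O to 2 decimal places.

Σ p₁ᵢp₂ᵢ = 0.0004 + 0.0066 + 0.0078 + 0.0924 + 0.0100 + 0.0004 = 0.1176
Σp_1ᵢ² = 0.02² + 0.33² + 0.39² + 0.22² + 0.02² + 0.02² = 0.0004 + 0.1089 + 0.1521 + 0.0484 + 0.0004 + 0.0004 = 0.3106
Σp_2ᵢ² = 0.02² + 0.02² + 0.02² + 0.42² + 0.50² + 0.02² = 0.0004 + 0.0004 + 0.0004 + 0.1764 + 0.2500 + 0.0004 = 0.4280
O = 0.1176 / √(0.3106 × 0.4280) = 0.1176 / 0.36460 = 0.3225

0.32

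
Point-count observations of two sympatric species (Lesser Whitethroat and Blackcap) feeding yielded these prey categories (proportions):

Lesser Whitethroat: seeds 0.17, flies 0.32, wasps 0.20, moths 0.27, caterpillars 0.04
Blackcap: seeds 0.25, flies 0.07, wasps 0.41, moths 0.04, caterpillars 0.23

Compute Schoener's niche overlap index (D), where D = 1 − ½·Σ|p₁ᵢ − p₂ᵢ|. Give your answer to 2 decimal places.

Σ|p₁ᵢ − p₂ᵢ| = 0.08 + 0.25 + 0.21 + 0.23 + 0.19 = 0.96
D = 1 − ½ × 0.96 = 1 − 0.480 = 0.5200

0.52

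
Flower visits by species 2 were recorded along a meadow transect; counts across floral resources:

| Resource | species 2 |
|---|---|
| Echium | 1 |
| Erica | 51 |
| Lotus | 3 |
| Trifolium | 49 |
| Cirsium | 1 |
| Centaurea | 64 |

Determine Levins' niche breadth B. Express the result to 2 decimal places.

3.14

Proportions for species 2 (n=169): 1/169=0.0059, 51/169=0.3018, 3/169=0.0178, 49/169=0.2899, 1/169=0.0059, 64/169=0.3787
Σpᵢ² = 0.0059² + 0.3018² + 0.0178² + 0.2899² + 0.0059² + 0.3787² = 0.000035 + 0.091083 + 0.000317 + 0.084042 + 0.000035 + 0.143414 = 0.318926
B = 1 / 0.318926 = 3.1355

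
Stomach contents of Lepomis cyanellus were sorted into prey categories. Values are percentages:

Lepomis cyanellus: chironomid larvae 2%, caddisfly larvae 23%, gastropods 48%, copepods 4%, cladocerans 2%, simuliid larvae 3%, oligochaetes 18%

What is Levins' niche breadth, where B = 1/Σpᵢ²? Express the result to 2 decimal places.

3.13

Convert percentages to proportions (divide by 100).
Σpᵢ² = 0.02² + 0.23² + 0.48² + 0.04² + 0.02² + 0.03² + 0.18² = 0.0004 + 0.0529 + 0.2304 + 0.0016 + 0.0004 + 0.0009 + 0.0324 = 0.3190
B = 1 / 0.3190 = 3.1348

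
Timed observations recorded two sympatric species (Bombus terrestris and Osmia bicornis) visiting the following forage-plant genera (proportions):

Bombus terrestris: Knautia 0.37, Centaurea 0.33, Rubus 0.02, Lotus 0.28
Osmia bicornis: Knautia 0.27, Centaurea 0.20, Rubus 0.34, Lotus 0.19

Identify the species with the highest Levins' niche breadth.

Σp_terrᵢ² = 0.37² + 0.33² + 0.02² + 0.28² = 0.1369 + 0.1089 + 0.0004 + 0.0784 = 0.3246
B_terr = 1 / 0.3246 = 3.0807
Σp_bicoᵢ² = 0.27² + 0.20² + 0.34² + 0.19² = 0.0729 + 0.0400 + 0.1156 + 0.0361 = 0.2646
B_bico = 1 / 0.2646 = 3.7793
Highest B → broadest niche (most generalist): Osmia bicornis (B = 3.78).

Osmia bicornis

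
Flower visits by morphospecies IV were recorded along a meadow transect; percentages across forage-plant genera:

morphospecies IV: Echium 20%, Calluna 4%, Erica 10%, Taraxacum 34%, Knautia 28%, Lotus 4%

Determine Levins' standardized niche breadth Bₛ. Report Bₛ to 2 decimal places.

Convert percentages to proportions (divide by 100).
Σpᵢ² = 0.20² + 0.04² + 0.10² + 0.34² + 0.28² + 0.04² = 0.0400 + 0.0016 + 0.0100 + 0.1156 + 0.0784 + 0.0016 = 0.2472
B = 1 / 0.2472 = 4.0453
Bₛ = (B − 1)/(n − 1) = (4.0453 − 1)/(6 − 1) = 3.0453/5 = 0.6091

0.61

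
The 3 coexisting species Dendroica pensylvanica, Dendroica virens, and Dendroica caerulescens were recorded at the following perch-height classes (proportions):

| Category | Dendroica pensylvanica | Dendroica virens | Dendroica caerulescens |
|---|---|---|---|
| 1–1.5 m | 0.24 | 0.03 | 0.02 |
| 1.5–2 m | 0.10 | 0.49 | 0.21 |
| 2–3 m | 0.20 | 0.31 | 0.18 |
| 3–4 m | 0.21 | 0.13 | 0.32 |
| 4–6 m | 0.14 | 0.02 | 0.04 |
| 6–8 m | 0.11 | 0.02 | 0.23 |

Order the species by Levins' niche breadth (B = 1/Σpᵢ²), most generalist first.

Dendroica pensylvanica > Dendroica caerulescens > Dendroica virens

Σp_pensᵢ² = 0.24² + 0.10² + 0.20² + 0.21² + 0.14² + 0.11² = 0.0576 + 0.0100 + 0.0400 + 0.0441 + 0.0196 + 0.0121 = 0.1834
B_pens = 1 / 0.1834 = 5.4526
Σp_vireᵢ² = 0.03² + 0.49² + 0.31² + 0.13² + 0.02² + 0.02² = 0.0009 + 0.2401 + 0.0961 + 0.0169 + 0.0004 + 0.0004 = 0.3548
B_vire = 1 / 0.3548 = 2.8185
Σp_caerᵢ² = 0.02² + 0.21² + 0.18² + 0.32² + 0.04² + 0.23² = 0.0004 + 0.0441 + 0.0324 + 0.1024 + 0.0016 + 0.0529 = 0.2338
B_caer = 1 / 0.2338 = 4.2772
Ranking by B (broadest → narrowest): Dendroica pensylvanica (5.45) > Dendroica caerulescens (4.28) > Dendroica virens (2.82)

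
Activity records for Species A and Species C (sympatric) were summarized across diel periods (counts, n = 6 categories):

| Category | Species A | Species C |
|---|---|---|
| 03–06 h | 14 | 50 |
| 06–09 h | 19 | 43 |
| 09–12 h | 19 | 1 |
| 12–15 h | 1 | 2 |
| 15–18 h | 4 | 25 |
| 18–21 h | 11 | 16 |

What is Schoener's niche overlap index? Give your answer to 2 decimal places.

Proportions for Species A (n=68): 14/68=0.2059, 19/68=0.2794, 19/68=0.2794, 1/68=0.0147, 4/68=0.0588, 11/68=0.1618
Proportions for Species C (n=137): 50/137=0.3650, 43/137=0.3139, 1/137=0.0073, 2/137=0.0146, 25/137=0.1825, 16/137=0.1168
Σ|p₁ᵢ − p₂ᵢ| = 0.1591 + 0.0345 + 0.2721 + 0.0001 + 0.1237 + 0.0450 = 0.6345
D = 1 − ½ × 0.6345 = 1 − 0.31725 = 0.68275

0.68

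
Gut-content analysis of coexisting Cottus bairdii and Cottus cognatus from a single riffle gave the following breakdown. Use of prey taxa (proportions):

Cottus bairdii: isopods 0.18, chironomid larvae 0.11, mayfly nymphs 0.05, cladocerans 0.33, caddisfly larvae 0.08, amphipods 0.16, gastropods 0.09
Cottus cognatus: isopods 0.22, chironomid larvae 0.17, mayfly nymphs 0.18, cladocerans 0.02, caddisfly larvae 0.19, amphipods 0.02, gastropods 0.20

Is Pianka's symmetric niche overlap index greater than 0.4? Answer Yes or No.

Yes

Σ p₁ᵢp₂ᵢ = 0.0396 + 0.0187 + 0.0090 + 0.0066 + 0.0152 + 0.0032 + 0.0180 = 0.1103
Σp_1ᵢ² = 0.18² + 0.11² + 0.05² + 0.33² + 0.08² + 0.16² + 0.09² = 0.0324 + 0.0121 + 0.0025 + 0.1089 + 0.0064 + 0.0256 + 0.0081 = 0.1960
Σp_2ᵢ² = 0.22² + 0.17² + 0.18² + 0.02² + 0.19² + 0.02² + 0.20² = 0.0484 + 0.0289 + 0.0324 + 0.0004 + 0.0361 + 0.0004 + 0.0400 = 0.1866
O = 0.1103 / √(0.1960 × 0.1866) = 0.1103 / 0.19124 = 0.5768
O = 0.5768 > 0.4 → Yes.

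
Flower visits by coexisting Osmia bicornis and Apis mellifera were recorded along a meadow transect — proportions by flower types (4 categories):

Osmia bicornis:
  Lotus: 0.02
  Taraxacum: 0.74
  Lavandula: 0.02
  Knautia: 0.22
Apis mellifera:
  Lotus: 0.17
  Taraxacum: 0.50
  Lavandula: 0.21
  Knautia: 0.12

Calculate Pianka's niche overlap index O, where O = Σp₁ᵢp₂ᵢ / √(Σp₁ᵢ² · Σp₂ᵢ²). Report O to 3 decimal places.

Σ p₁ᵢp₂ᵢ = 0.0034 + 0.3700 + 0.0042 + 0.0264 = 0.4040
Σp_1ᵢ² = 0.02² + 0.74² + 0.02² + 0.22² = 0.0004 + 0.5476 + 0.0004 + 0.0484 = 0.5968
Σp_2ᵢ² = 0.17² + 0.50² + 0.21² + 0.12² = 0.0289 + 0.2500 + 0.0441 + 0.0144 = 0.3374
O = 0.4040 / √(0.5968 × 0.3374) = 0.4040 / 0.448732 = 0.90031

0.900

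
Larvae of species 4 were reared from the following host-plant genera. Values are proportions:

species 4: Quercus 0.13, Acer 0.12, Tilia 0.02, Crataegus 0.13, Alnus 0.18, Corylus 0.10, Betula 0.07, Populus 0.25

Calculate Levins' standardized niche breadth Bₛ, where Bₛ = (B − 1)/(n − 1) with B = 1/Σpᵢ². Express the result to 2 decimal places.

Σpᵢ² = 0.13² + 0.12² + 0.02² + 0.13² + 0.18² + 0.10² + 0.07² + 0.25² = 0.0169 + 0.0144 + 0.0004 + 0.0169 + 0.0324 + 0.0100 + 0.0049 + 0.0625 = 0.1584
B = 1 / 0.1584 = 6.3131
Bₛ = (B − 1)/(n − 1) = (6.3131 − 1)/(8 − 1) = 5.3131/7 = 0.7590

0.76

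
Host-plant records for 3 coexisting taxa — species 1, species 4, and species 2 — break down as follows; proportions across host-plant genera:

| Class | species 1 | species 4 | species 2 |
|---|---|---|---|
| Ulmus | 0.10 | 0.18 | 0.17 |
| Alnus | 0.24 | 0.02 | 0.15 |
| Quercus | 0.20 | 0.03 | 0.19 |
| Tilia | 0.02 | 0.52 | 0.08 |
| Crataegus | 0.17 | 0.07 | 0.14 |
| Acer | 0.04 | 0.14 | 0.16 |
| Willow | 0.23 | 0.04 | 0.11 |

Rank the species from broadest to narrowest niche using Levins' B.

species 2 > species 1 > species 4

Σp_1ᵢ² = 0.10² + 0.24² + 0.20² + 0.02² + 0.17² + 0.04² + 0.23² = 0.0100 + 0.0576 + 0.0400 + 0.0004 + 0.0289 + 0.0016 + 0.0529 = 0.1914
B_1 = 1 / 0.1914 = 5.2247
Σp_4ᵢ² = 0.18² + 0.02² + 0.03² + 0.52² + 0.07² + 0.14² + 0.04² = 0.0324 + 0.0004 + 0.0009 + 0.2704 + 0.0049 + 0.0196 + 0.0016 = 0.3302
B_4 = 1 / 0.3302 = 3.0285
Σp_2ᵢ² = 0.17² + 0.15² + 0.19² + 0.08² + 0.14² + 0.16² + 0.11² = 0.0289 + 0.0225 + 0.0361 + 0.0064 + 0.0196 + 0.0256 + 0.0121 = 0.1512
B_2 = 1 / 0.1512 = 6.6138
Ranking by B (broadest → narrowest): species 2 (6.61) > species 1 (5.22) > species 4 (3.03)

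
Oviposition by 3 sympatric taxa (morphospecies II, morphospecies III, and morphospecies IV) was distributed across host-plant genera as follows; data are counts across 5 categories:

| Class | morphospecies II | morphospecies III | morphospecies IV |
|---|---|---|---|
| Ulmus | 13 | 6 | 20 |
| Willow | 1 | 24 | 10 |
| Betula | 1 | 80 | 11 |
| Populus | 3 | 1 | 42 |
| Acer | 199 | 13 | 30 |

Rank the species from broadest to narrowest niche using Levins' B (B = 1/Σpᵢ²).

morphospecies IV > morphospecies III > morphospecies II

Proportions for morphospecies II (n=217): 13/217=0.0599, 1/217=0.0046, 1/217=0.0046, 3/217=0.0138, 199/217=0.9171
Proportions for morphospecies III (n=124): 6/124=0.0484, 24/124=0.1935, 80/124=0.6452, 1/124=0.0081, 13/124=0.1048
Proportions for morphospecies IV (n=113): 20/113=0.1770, 10/113=0.0885, 11/113=0.0973, 42/113=0.3717, 30/113=0.2655
Σp_IIᵢ² = 0.0599² + 0.0046² + 0.0046² + 0.0138² + 0.9171² = 0.003588 + 0.000021 + 0.000021 + 0.000190 + 0.841072 = 0.844892
B_II = 1 / 0.844892 = 1.1836
Σp_IIIᵢ² = 0.0484² + 0.1935² + 0.6452² + 0.0081² + 0.1048² = 0.002343 + 0.037442 + 0.416283 + 0.000066 + 0.010983 = 0.467117
B_III = 1 / 0.467117 = 2.1408
Σp_IVᵢ² = 0.1770² + 0.0885² + 0.0973² + 0.3717² + 0.2655² = 0.031329 + 0.007832 + 0.009467 + 0.138161 + 0.070490 = 0.257279
B_IV = 1 / 0.257279 = 3.8868
Ranking by B (broadest → narrowest): morphospecies IV (3.89) > morphospecies III (2.14) > morphospecies II (1.18)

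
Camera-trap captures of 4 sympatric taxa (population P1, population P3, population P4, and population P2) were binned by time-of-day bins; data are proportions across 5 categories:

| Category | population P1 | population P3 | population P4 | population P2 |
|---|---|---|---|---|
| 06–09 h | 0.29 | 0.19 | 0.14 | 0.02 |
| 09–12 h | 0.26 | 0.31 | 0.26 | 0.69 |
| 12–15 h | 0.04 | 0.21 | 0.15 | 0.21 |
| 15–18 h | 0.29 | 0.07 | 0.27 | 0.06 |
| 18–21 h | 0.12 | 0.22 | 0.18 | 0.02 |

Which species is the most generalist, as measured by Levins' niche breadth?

Σp_P1ᵢ² = 0.29² + 0.26² + 0.04² + 0.29² + 0.12² = 0.0841 + 0.0676 + 0.0016 + 0.0841 + 0.0144 = 0.2518
B_P1 = 1 / 0.2518 = 3.9714
Σp_P3ᵢ² = 0.19² + 0.31² + 0.21² + 0.07² + 0.22² = 0.0361 + 0.0961 + 0.0441 + 0.0049 + 0.0484 = 0.2296
B_P3 = 1 / 0.2296 = 4.3554
Σp_P4ᵢ² = 0.14² + 0.26² + 0.15² + 0.27² + 0.18² = 0.0196 + 0.0676 + 0.0225 + 0.0729 + 0.0324 = 0.2150
B_P4 = 1 / 0.2150 = 4.6512
Σp_P2ᵢ² = 0.02² + 0.69² + 0.21² + 0.06² + 0.02² = 0.0004 + 0.4761 + 0.0441 + 0.0036 + 0.0004 = 0.5246
B_P2 = 1 / 0.5246 = 1.9062
Highest B → broadest niche (most generalist): population P4 (B = 4.65).

population P4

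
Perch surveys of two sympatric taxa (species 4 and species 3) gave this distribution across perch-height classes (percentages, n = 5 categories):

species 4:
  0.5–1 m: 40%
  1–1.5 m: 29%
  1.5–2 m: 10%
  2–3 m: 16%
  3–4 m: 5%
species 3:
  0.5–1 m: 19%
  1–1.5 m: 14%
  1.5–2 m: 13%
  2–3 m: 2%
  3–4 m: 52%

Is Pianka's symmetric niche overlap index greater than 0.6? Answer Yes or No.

No

Convert percentages to proportions (divide by 100).
Σ p₁ᵢp₂ᵢ = 0.0760 + 0.0406 + 0.0130 + 0.0032 + 0.0260 = 0.1588
Σp_1ᵢ² = 0.40² + 0.29² + 0.10² + 0.16² + 0.05² = 0.1600 + 0.0841 + 0.0100 + 0.0256 + 0.0025 = 0.2822
Σp_2ᵢ² = 0.19² + 0.14² + 0.13² + 0.02² + 0.52² = 0.0361 + 0.0196 + 0.0169 + 0.0004 + 0.2704 = 0.3434
O = 0.1588 / √(0.2822 × 0.3434) = 0.1588 / 0.31130 = 0.5101
O = 0.5101 < 0.6 → No.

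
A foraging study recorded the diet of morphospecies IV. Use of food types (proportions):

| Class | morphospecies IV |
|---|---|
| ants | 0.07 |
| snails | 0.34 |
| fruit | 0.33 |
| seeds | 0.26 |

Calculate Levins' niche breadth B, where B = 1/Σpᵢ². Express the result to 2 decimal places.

3.37

Σpᵢ² = 0.07² + 0.34² + 0.33² + 0.26² = 0.0049 + 0.1156 + 0.1089 + 0.0676 = 0.2970
B = 1 / 0.2970 = 3.3670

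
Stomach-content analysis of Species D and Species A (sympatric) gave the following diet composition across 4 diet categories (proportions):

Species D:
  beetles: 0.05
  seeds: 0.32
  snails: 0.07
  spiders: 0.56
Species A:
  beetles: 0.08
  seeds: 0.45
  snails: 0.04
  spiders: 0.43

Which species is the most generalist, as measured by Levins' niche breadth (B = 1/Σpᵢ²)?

Species A

Σp_Dᵢ² = 0.05² + 0.32² + 0.07² + 0.56² = 0.0025 + 0.1024 + 0.0049 + 0.3136 = 0.4234
B_D = 1 / 0.4234 = 2.3618
Σp_Aᵢ² = 0.08² + 0.45² + 0.04² + 0.43² = 0.0064 + 0.2025 + 0.0016 + 0.1849 = 0.3954
B_A = 1 / 0.3954 = 2.5291
Highest B → broadest niche (most generalist): Species A (B = 2.53).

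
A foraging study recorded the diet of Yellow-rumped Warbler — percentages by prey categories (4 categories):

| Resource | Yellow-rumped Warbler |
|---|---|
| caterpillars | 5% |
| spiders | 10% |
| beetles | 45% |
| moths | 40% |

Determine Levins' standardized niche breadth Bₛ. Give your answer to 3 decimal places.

0.556

Convert percentages to proportions (divide by 100).
Σpᵢ² = 0.05² + 0.10² + 0.45² + 0.40² = 0.0025 + 0.0100 + 0.2025 + 0.1600 = 0.3750
B = 1 / 0.3750 = 2.66667
Bₛ = (B − 1)/(n − 1) = (2.66667 − 1)/(4 − 1) = 1.66667/3 = 0.55556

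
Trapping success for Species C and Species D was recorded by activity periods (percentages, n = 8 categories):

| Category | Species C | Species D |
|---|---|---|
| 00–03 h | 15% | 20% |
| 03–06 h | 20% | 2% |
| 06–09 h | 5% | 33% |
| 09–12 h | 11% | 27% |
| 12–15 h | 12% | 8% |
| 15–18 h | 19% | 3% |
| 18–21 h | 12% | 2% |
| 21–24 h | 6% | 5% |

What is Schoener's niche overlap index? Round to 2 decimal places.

Convert percentages to proportions (divide by 100).
Σ|p₁ᵢ − p₂ᵢ| = 0.05 + 0.18 + 0.28 + 0.16 + 0.04 + 0.16 + 0.10 + 0.01 = 0.98
D = 1 − ½ × 0.98 = 1 − 0.490 = 0.5100

0.51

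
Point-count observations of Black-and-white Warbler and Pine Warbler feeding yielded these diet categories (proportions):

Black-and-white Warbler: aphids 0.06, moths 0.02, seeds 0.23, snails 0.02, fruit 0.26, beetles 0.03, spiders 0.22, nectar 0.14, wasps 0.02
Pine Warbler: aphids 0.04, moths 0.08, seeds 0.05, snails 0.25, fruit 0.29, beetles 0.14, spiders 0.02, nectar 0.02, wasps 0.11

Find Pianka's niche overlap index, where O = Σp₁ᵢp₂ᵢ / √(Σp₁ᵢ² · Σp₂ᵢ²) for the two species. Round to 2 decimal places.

0.57

Σ p₁ᵢp₂ᵢ = 0.0024 + 0.0016 + 0.0115 + 0.0050 + 0.0754 + 0.0042 + 0.0044 + 0.0028 + 0.0022 = 0.1095
Σp_1ᵢ² = 0.06² + 0.02² + 0.23² + 0.02² + 0.26² + 0.03² + 0.22² + 0.14² + 0.02² = 0.0036 + 0.0004 + 0.0529 + 0.0004 + 0.0676 + 0.0009 + 0.0484 + 0.0196 + 0.0004 = 0.1942
Σp_2ᵢ² = 0.04² + 0.08² + 0.05² + 0.25² + 0.29² + 0.14² + 0.02² + 0.02² + 0.11² = 0.0016 + 0.0064 + 0.0025 + 0.0625 + 0.0841 + 0.0196 + 0.0004 + 0.0004 + 0.0121 = 0.1896
O = 0.1095 / √(0.1942 × 0.1896) = 0.1095 / 0.19189 = 0.5706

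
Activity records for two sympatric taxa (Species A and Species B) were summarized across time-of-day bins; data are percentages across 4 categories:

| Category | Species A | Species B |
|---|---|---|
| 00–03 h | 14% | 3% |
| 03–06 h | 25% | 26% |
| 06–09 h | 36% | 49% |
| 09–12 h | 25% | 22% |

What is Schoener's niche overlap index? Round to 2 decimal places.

Convert percentages to proportions (divide by 100).
Σ|p₁ᵢ − p₂ᵢ| = 0.11 + 0.01 + 0.13 + 0.03 = 0.28
D = 1 − ½ × 0.28 = 1 − 0.140 = 0.8600

0.86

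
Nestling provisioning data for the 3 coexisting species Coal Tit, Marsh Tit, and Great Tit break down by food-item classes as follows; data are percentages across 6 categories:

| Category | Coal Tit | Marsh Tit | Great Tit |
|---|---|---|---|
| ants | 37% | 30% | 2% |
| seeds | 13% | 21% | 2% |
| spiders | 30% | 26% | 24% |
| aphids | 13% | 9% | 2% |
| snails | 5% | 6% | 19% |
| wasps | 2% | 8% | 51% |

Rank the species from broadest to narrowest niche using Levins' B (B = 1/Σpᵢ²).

Marsh Tit > Coal Tit > Great Tit

Convert percentages to proportions (divide by 100).
Σp_Coalᵢ² = 0.37² + 0.13² + 0.30² + 0.13² + 0.05² + 0.02² = 0.1369 + 0.0169 + 0.0900 + 0.0169 + 0.0025 + 0.0004 = 0.2636
B_Coal = 1 / 0.2636 = 3.7936
Σp_Marsᵢ² = 0.30² + 0.21² + 0.26² + 0.09² + 0.06² + 0.08² = 0.0900 + 0.0441 + 0.0676 + 0.0081 + 0.0036 + 0.0064 = 0.2198
B_Mars = 1 / 0.2198 = 4.5496
Σp_Greaᵢ² = 0.02² + 0.02² + 0.24² + 0.02² + 0.19² + 0.51² = 0.0004 + 0.0004 + 0.0576 + 0.0004 + 0.0361 + 0.2601 = 0.3550
B_Grea = 1 / 0.3550 = 2.8169
Ranking by B (broadest → narrowest): Marsh Tit (4.55) > Coal Tit (3.79) > Great Tit (2.82)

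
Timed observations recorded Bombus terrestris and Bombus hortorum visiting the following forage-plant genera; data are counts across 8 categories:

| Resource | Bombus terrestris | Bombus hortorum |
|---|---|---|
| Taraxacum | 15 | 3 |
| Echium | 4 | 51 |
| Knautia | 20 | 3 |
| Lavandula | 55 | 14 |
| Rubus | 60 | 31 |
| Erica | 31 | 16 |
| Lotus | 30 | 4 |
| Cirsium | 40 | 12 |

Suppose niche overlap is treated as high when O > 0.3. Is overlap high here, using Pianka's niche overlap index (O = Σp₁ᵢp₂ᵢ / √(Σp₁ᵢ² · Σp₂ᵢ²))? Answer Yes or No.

Proportions for Bombus terrestris (n=255): 15/255=0.0588, 4/255=0.0157, 20/255=0.0784, 55/255=0.2157, 60/255=0.2353, 31/255=0.1216, 30/255=0.1176, 40/255=0.1569
Proportions for Bombus hortorum (n=134): 3/134=0.0224, 51/134=0.3806, 3/134=0.0224, 14/134=0.1045, 31/134=0.2313, 16/134=0.1194, 4/134=0.0299, 12/134=0.0896
Σ p₁ᵢp₂ᵢ = 0.001317 + 0.005975 + 0.001756 + 0.022541 + 0.054425 + 0.014519 + 0.003516 + 0.014058 = 0.118107
Σp_1ᵢ² = 0.0588² + 0.0157² + 0.0784² + 0.2157² + 0.2353² + 0.1216² + 0.1176² + 0.1569² = 0.003457 + 0.000246 + 0.006147 + 0.046526 + 0.055366 + 0.014787 + 0.013830 + 0.024618 = 0.164977
Σp_2ᵢ² = 0.0224² + 0.3806² + 0.0224² + 0.1045² + 0.2313² + 0.1194² + 0.0299² + 0.0896² = 0.000502 + 0.144856 + 0.000502 + 0.010920 + 0.053500 + 0.014256 + 0.000894 + 0.008028 = 0.233458
O = 0.118107 / √(0.164977 × 0.233458) = 0.118107 / 0.1962529 = 0.6018
O = 0.6018 > 0.3 → Yes.

Yes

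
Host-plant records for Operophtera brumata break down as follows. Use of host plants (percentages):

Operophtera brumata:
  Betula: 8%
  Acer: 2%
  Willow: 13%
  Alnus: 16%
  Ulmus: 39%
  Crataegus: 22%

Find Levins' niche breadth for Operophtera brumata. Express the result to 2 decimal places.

4.00

Convert percentages to proportions (divide by 100).
Σpᵢ² = 0.08² + 0.02² + 0.13² + 0.16² + 0.39² + 0.22² = 0.0064 + 0.0004 + 0.0169 + 0.0256 + 0.1521 + 0.0484 = 0.2498
B = 1 / 0.2498 = 4.0032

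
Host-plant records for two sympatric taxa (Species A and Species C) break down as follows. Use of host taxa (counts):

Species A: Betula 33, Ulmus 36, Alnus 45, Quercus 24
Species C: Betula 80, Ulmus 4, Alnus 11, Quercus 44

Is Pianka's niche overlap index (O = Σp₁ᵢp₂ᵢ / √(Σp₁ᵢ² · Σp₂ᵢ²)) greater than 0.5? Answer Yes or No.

Proportions for Species A (n=138): 33/138=0.2391, 36/138=0.2609, 45/138=0.3261, 24/138=0.1739
Proportions for Species C (n=139): 80/139=0.5755, 4/139=0.0288, 11/139=0.0791, 44/139=0.3165
Σ p₁ᵢp₂ᵢ = 0.137602 + 0.007514 + 0.025795 + 0.055039 = 0.225950
Σp_1ᵢ² = 0.2391² + 0.2609² + 0.3261² + 0.1739² = 0.057169 + 0.068069 + 0.106341 + 0.030241 = 0.261820
Σp_2ᵢ² = 0.5755² + 0.0288² + 0.0791² + 0.3165² = 0.331200 + 0.000829 + 0.006257 + 0.100172 = 0.438458
O = 0.225950 / √(0.261820 × 0.438458) = 0.225950 / 0.3388172 = 0.6669
O = 0.6669 > 0.5 → Yes.

Yes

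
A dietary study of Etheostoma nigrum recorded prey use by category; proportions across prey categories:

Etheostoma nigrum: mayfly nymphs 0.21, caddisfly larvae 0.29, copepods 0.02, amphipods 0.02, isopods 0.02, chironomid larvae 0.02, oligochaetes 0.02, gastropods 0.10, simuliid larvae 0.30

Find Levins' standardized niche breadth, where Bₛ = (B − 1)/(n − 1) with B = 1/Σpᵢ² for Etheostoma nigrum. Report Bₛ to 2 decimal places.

0.42

Σpᵢ² = 0.21² + 0.29² + 0.02² + 0.02² + 0.02² + 0.02² + 0.02² + 0.10² + 0.30² = 0.0441 + 0.0841 + 0.0004 + 0.0004 + 0.0004 + 0.0004 + 0.0004 + 0.0100 + 0.0900 = 0.2302
B = 1 / 0.2302 = 4.3440
Bₛ = (B − 1)/(n − 1) = (4.3440 − 1)/(9 − 1) = 3.3440/8 = 0.4180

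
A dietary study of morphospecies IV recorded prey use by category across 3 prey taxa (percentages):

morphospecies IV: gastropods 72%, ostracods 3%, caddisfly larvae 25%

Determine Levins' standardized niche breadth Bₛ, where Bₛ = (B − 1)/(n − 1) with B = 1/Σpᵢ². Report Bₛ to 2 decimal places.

Convert percentages to proportions (divide by 100).
Σpᵢ² = 0.72² + 0.03² + 0.25² = 0.5184 + 0.0009 + 0.0625 = 0.5818
B = 1 / 0.5818 = 1.7188
Bₛ = (B − 1)/(n − 1) = (1.7188 − 1)/(3 − 1) = 0.7188/2 = 0.3594

0.36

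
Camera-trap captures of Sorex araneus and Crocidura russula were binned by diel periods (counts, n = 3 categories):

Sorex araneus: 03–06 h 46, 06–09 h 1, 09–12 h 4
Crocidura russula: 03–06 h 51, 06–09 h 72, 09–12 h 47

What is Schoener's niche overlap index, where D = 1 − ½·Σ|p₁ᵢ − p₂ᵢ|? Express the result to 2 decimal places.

0.40

Proportions for Sorex araneus (n=51): 46/51=0.9020, 1/51=0.0196, 4/51=0.0784
Proportions for Crocidura russula (n=170): 51/170=0.3000, 72/170=0.4235, 47/170=0.2765
Σ|p₁ᵢ − p₂ᵢ| = 0.6020 + 0.4039 + 0.1981 = 1.2040
D = 1 − ½ × 1.2040 = 1 − 0.60200 = 0.39800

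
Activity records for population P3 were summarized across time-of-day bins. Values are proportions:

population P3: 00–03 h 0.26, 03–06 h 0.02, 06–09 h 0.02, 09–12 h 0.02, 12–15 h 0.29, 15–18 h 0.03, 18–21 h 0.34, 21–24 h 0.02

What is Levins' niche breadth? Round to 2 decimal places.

3.71

Σpᵢ² = 0.26² + 0.02² + 0.02² + 0.02² + 0.29² + 0.03² + 0.34² + 0.02² = 0.0676 + 0.0004 + 0.0004 + 0.0004 + 0.0841 + 0.0009 + 0.1156 + 0.0004 = 0.2698
B = 1 / 0.2698 = 3.7064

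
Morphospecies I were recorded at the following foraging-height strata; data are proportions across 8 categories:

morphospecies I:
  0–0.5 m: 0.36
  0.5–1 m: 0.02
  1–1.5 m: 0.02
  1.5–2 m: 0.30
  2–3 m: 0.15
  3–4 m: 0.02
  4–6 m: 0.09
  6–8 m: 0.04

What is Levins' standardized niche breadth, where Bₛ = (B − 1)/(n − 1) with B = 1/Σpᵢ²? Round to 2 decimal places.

0.42

Σpᵢ² = 0.36² + 0.02² + 0.02² + 0.30² + 0.15² + 0.02² + 0.09² + 0.04² = 0.1296 + 0.0004 + 0.0004 + 0.0900 + 0.0225 + 0.0004 + 0.0081 + 0.0016 = 0.2530
B = 1 / 0.2530 = 3.9526
Bₛ = (B − 1)/(n − 1) = (3.9526 − 1)/(8 − 1) = 2.9526/7 = 0.4218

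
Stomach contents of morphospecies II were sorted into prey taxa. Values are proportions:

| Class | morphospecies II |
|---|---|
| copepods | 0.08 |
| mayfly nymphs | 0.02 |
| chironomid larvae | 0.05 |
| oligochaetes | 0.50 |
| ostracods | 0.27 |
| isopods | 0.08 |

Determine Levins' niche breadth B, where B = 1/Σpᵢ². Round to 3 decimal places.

Σpᵢ² = 0.08² + 0.02² + 0.05² + 0.50² + 0.27² + 0.08² = 0.0064 + 0.0004 + 0.0025 + 0.2500 + 0.0729 + 0.0064 = 0.3386
B = 1 / 0.3386 = 2.95334

2.953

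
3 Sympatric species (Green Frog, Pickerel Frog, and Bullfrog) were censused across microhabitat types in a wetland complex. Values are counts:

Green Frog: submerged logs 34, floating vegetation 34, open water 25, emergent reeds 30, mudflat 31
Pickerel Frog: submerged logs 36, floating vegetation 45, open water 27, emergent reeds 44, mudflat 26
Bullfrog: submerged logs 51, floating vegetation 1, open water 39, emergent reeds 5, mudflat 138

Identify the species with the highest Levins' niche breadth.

Proportions for Green Frog (n=154): 34/154=0.2208, 34/154=0.2208, 25/154=0.1623, 30/154=0.1948, 31/154=0.2013
Proportions for Pickerel Frog (n=178): 36/178=0.2022, 45/178=0.2528, 27/178=0.1517, 44/178=0.2472, 26/178=0.1461
Proportions for Bullfrog (n=234): 51/234=0.2179, 1/234=0.0043, 39/234=0.1667, 5/234=0.0214, 138/234=0.5897
Σp_Greeᵢ² = 0.2208² + 0.2208² + 0.1623² + 0.1948² + 0.2013² = 0.048753 + 0.048753 + 0.026341 + 0.037947 + 0.040522 = 0.202316
B_Gree = 1 / 0.202316 = 4.9428
Σp_Pickᵢ² = 0.2022² + 0.2528² + 0.1517² + 0.2472² + 0.1461² = 0.040885 + 0.063908 + 0.023013 + 0.061108 + 0.021345 = 0.210259
B_Pick = 1 / 0.210259 = 4.7560
Σp_Bullᵢ² = 0.2179² + 0.0043² + 0.1667² + 0.0214² + 0.5897² = 0.047480 + 0.000018 + 0.027789 + 0.000458 + 0.347746 = 0.423491
B_Bull = 1 / 0.423491 = 2.3613
Highest B → broadest niche (most generalist): Green Frog (B = 4.94).

Green Frog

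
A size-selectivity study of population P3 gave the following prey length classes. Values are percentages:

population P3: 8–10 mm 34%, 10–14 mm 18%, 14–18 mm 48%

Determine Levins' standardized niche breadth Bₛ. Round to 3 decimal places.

0.821

Convert percentages to proportions (divide by 100).
Σpᵢ² = 0.34² + 0.18² + 0.48² = 0.1156 + 0.0324 + 0.2304 = 0.3784
B = 1 / 0.3784 = 2.64271
Bₛ = (B − 1)/(n − 1) = (2.64271 − 1)/(3 − 1) = 1.64271/2 = 0.82136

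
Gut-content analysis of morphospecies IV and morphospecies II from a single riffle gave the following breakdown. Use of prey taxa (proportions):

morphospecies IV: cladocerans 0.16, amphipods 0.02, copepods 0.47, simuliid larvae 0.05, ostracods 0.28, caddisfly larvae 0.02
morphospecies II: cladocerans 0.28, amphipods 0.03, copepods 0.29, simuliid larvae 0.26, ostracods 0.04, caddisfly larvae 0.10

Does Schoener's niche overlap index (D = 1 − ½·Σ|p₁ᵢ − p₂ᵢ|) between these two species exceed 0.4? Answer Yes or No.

Σ|p₁ᵢ − p₂ᵢ| = 0.12 + 0.01 + 0.18 + 0.21 + 0.24 + 0.08 = 0.84
D = 1 − ½ × 0.84 = 1 − 0.420 = 0.5800
D = 0.5800 > 0.4 → Yes.

Yes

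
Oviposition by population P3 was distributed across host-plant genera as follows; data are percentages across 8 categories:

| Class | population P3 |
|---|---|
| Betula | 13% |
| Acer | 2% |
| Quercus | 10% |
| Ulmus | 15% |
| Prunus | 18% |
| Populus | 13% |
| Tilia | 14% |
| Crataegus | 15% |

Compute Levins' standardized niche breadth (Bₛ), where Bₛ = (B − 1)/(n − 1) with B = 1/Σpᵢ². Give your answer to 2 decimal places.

Convert percentages to proportions (divide by 100).
Σpᵢ² = 0.13² + 0.02² + 0.10² + 0.15² + 0.18² + 0.13² + 0.14² + 0.15² = 0.0169 + 0.0004 + 0.0100 + 0.0225 + 0.0324 + 0.0169 + 0.0196 + 0.0225 = 0.1412
B = 1 / 0.1412 = 7.0822
Bₛ = (B − 1)/(n − 1) = (7.0822 − 1)/(8 − 1) = 6.0822/7 = 0.8689

0.87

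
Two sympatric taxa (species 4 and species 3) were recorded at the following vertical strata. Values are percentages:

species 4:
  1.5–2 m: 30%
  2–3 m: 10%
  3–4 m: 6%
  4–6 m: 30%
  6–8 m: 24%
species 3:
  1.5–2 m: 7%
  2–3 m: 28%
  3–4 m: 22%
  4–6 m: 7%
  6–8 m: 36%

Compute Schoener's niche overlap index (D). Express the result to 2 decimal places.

0.54

Convert percentages to proportions (divide by 100).
Σ|p₁ᵢ − p₂ᵢ| = 0.23 + 0.18 + 0.16 + 0.23 + 0.12 = 0.92
D = 1 − ½ × 0.92 = 1 − 0.460 = 0.5400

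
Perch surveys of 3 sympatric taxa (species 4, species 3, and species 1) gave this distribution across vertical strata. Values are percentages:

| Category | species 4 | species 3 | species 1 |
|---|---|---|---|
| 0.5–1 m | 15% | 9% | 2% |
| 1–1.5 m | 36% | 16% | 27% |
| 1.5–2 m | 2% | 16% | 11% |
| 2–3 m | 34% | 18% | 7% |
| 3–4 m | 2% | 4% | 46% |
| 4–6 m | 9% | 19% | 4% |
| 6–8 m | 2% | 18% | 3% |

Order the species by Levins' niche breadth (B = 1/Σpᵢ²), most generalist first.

species 3 > species 4 > species 1

Convert percentages to proportions (divide by 100).
Σp_4ᵢ² = 0.15² + 0.36² + 0.02² + 0.34² + 0.02² + 0.09² + 0.02² = 0.0225 + 0.1296 + 0.0004 + 0.1156 + 0.0004 + 0.0081 + 0.0004 = 0.2770
B_4 = 1 / 0.2770 = 3.6101
Σp_3ᵢ² = 0.09² + 0.16² + 0.16² + 0.18² + 0.04² + 0.19² + 0.18² = 0.0081 + 0.0256 + 0.0256 + 0.0324 + 0.0016 + 0.0361 + 0.0324 = 0.1618
B_3 = 1 / 0.1618 = 6.1805
Σp_1ᵢ² = 0.02² + 0.27² + 0.11² + 0.07² + 0.46² + 0.04² + 0.03² = 0.0004 + 0.0729 + 0.0121 + 0.0049 + 0.2116 + 0.0016 + 0.0009 = 0.3044
B_1 = 1 / 0.3044 = 3.2852
Ranking by B (broadest → narrowest): species 3 (6.18) > species 4 (3.61) > species 1 (3.29)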